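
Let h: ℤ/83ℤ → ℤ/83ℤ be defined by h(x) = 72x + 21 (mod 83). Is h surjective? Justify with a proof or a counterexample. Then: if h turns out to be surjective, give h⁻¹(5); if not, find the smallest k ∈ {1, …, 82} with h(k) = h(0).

9

Since gcd(72, 83) = 1, 72 is invertible modulo 83. Euclid's algorithm: 83 = 1·72 + 11, 72 = 6·11 + 6, 11 = 1·6 + 5, 6 = 1·5 + 1; back-substituting gives 1 = 15·72 − 13·83, so 72⁻¹ ≡ 15 (mod 83).
For any y ∈ ℤ/83ℤ, x = 15(y − 21) mod 83 satisfies h(x) = 72·15(y − 21) + 21 ≡ y (since 72·15 ≡ 1 mod 83). So every y has a preimage.
Hence h is surjective.
Since h is surjective, we compute h⁻¹(5): solve 72x + 21 ≡ 5 (mod 83), i.e. 72x ≡ 67 (mod 83).
Multiplying by 72⁻¹ = 15 gives x ≡ 15·67 = 1005 = 12·83 + 9 ≡ 9 (mod 83).
Check: h(9) = 72·9 + 21 = 669 = 8·83 + 5 ≡ 5 (mod 83).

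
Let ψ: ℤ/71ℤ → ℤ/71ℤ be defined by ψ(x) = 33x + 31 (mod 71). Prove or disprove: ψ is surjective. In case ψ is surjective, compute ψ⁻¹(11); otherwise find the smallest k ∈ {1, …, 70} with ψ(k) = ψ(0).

8

Since gcd(33, 71) = 1, 33 is invertible modulo 71. Euclid's algorithm: 71 = 2·33 + 5, 33 = 6·5 + 3, 5 = 1·3 + 2, 3 = 1·2 + 1; back-substituting gives 1 = 28·33 − 13·71, so 33⁻¹ ≡ 28 (mod 71).
Then y ↦ 28(y − 31) is a two-sided inverse to ψ, so every y ∈ ℤ/71ℤ has a preimage.
Hence ψ is surjective.
Since ψ is surjective, we find ψ⁻¹(11): we need 33x ≡ 11 − 31 ≡ 51 (mod 71). Using 33⁻¹ = 28: x ≡ 28·51 = 1428 = 20·71 + 8, so x = 8.
Check: ψ(8) = 33·8 + 31 = 295 = 4·71 + 11 ≡ 11 (mod 71).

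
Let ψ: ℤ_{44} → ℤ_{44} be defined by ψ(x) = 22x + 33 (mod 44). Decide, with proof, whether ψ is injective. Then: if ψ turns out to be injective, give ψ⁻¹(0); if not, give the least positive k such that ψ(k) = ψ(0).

2

By definition, ψ is injective when ψ(u) = ψ(v) forces u = v.
We have gcd(22, 44) = 22 > 1. Taking u = 0 and v = 2: ψ(0) = 33 and ψ(2) = 22·2 + 33 = 77 ≡ 33 (mod 44).
So ψ(0) = ψ(2) while 0 ≠ 2, thus ψ is not injective.
Since ψ is not injective, we find the least positive k with ψ(k) = ψ(0): this means 22k ≡ 0 (mod 44), i.e. 44 ∣ 22k. Since gcd(22, 44) = 22, dividing through by 22 this holds exactly when 2 ∣ k.
The smallest positive such k is 2.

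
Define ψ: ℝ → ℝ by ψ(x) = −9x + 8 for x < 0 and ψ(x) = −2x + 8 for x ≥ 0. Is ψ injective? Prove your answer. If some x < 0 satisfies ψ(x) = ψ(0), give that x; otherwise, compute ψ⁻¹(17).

-1

Both pieces are strictly decreasing (slopes −9 and −2), so each is injective on its own interval.
The left piece maps (−∞, 0) onto (8, ∞); the right piece maps [0, ∞) onto (−∞, 8].
These images are disjoint, so no value is attained by both pieces. Therefore ψ is injective.
Because the two images are disjoint, no x < 0 has ψ(x) = ψ(0), so we compute ψ⁻¹(17): 17 lies in (8, ∞), so solve −9x + 8 = 17: x = (17 − 8)/(−9) = −1.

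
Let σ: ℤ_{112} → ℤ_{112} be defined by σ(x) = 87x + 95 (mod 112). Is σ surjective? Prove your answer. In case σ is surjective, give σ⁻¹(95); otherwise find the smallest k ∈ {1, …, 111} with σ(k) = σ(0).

Since gcd(87, 112) = 1, 87 is invertible modulo 112. Euclid's algorithm: 112 = 1·87 + 25, 87 = 3·25 + 12, 25 = 2·12 + 1; back-substituting gives 1 = 103·87 − 80·112, so 87⁻¹ ≡ 103 (mod 112).
Then y ↦ 103(y − 95) is a two-sided inverse to σ, so every y ∈ ℤ_{112} has a preimage.
Hence σ is surjective.
Since σ is surjective, we compute σ⁻¹(95): solve 87x + 95 ≡ 95 (mod 112), i.e. 87x ≡ 0 (mod 112).
Multiplying by 87⁻¹ = 103 gives x ≡ 103·0 = 0 ≡ 0 (mod 112).
Check: σ(0) = 87·0 + 95 = 95 ≡ 95 (mod 112).

0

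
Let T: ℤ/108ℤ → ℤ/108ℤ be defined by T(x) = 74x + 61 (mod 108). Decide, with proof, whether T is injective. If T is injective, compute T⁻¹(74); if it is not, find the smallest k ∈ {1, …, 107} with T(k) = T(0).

We have gcd(74, 108) = 2 > 1. Taking u = 0 and v = 54: T(0) = 61 and T(54) = 74·54 + 61 = 4057 ≡ 61 (mod 108).
So T(0) = T(54) while 0 ≠ 54, therefore T is not injective.
Since T is not injective, we find the least positive k with T(k) = T(0): this means 74k ≡ 0 (mod 108), i.e. 108 ∣ 74k. Since gcd(74, 108) = 2, dividing through by 2 this holds exactly when 54 ∣ 37k, and as gcd(37, 54) = 1, exactly when 54 ∣ k.
The smallest positive such k is 54.

54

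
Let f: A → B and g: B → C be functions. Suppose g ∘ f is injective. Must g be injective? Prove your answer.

not injective

No. Take A = {0, 1, 2}, B = {0, 1, 2, 3, 4, 5}, C = {0, 1, 2, 3, 4, 5}, f(a) = a for each a ∈ A, and g(b) = 4 if b ∈ {4, 5} else g(b) = b.
Then g ∘ f = f is injective (A ⊂ B and f is the inclusion), but g(4) = g(5) = 4 with 4 ≠ 5, so g is not injective.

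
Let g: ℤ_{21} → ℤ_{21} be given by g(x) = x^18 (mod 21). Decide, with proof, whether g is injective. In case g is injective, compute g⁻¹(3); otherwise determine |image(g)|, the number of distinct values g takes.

g(1) = 1^18 = 1.
g(2): Repeated squaring mod 21: 2^1 ≡ 2, 2^2 ≡ 2² = 4, 2^4 ≡ 4² = 16, 2^8 ≡ 16² = 256 ≡ 4, 2^16 ≡ 4² = 16. Since 18 = 16 + 2, 2^18 ≡ 16·4: 16·4 = 64 ≡ 1. So 2^18 ≡ 1 (mod 21).
So g(1) = g(2) = 1 while 1 ≠ 2, thus g is not injective.
Since g is not injective, we determine |image(g)|. Computing x^18 mod 21 for each x (by repeated squaring, reducing mod 21 at every step), the values g(0), g(1), …, g(20) are: 0, 1, 1, 15, 1, 1, 15, 7, 1, 15, 1, 1, 15, 1, 7, 15, 1, 1, 15, 1, 1.
The distinct values are {0, 1, 7, 15}; there are 4 of them.

4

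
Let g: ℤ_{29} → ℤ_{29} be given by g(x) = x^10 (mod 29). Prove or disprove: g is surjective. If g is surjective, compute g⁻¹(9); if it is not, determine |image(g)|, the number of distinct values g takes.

g(14): Repeated squaring mod 29: 14^1 ≡ 14, 14^2 ≡ 14² = 196 ≡ 22, 14^4 ≡ 22² = 484 ≡ 20, 14^8 ≡ 20² = 400 ≡ 23. Since 10 = 8 + 2, 14^10 ≡ 23·22: 23·22 = 506 ≡ 13. So 14^10 ≡ 13 (mod 29).
g(15): Repeated squaring mod 29: 15^1 ≡ 15, 15^2 ≡ 15² = 225 ≡ 22, 15^4 ≡ 22² = 484 ≡ 20, 15^8 ≡ 20² = 400 ≡ 23. Since 10 = 8 + 2, 15^10 ≡ 23·22: 23·22 = 506 ≡ 13. So 15^10 ≡ 13 (mod 29).
So g(14) = g(15) = 13 while 14 ≠ 15, hence g is not injective.
A non-injective map from the 29-element set ℤ_{29} to itself takes at most 28 distinct values, so it cannot be surjective. Therefore g is not surjective.
Since g is not surjective, we determine |image(g)|. Computing x^10 mod 29 for each x (by repeated squaring, reducing mod 29 at every step), the values g(0), g(1), …, g(28) are: 0, 1, 9, 5, 23, 20, 16, 24, 4, 25, 6, 22, 28, 7, 13, 13, 7, 28, 22, 6, 25, 4, 24, 16, 20, 23, 5, 9, 1.
The distinct values are {0, 1, 4, 5, 6, 7, 9, 13, 16, 20, 22, 23, 24, 25, 28}; there are 15 of them.

15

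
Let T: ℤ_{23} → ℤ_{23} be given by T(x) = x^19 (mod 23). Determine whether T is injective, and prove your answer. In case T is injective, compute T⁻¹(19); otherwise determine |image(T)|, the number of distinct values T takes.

15

Since 23 is prime, the nonzero elements of ℤ_{23} form a cyclic group of order 22.
As gcd(19, 22) = 1, raising to the 19th power is a bijection on this group: if u^19 ≡ v^19 then (uv^{−1})^19 = 1, and the only element of order dividing gcd(19, 22) = 1 is 1, so u = v.
With T(0) = 0 this makes T injective on all of ℤ_{23}, hence bijective (finite equal-size domain and codomain). In particular T is injective.
Since T is injective, we find the preimage of 19. The inverse of x ↦ x^19 on (ℤ_{23})^× is x ↦ x^7, because 19·7 = 133 = 6·22 + 1 ≡ 1 (mod 22) and x^{22} = 1 for x ≠ 0 (Fermat). So T⁻¹(19) = 19^7 mod 23.
Repeated squaring mod 23: 19^1 ≡ 19, 19^2 ≡ 19² = 361 ≡ 16, 19^4 ≡ 16² = 256 ≡ 3. Since 7 = 4 + 2 + 1, 19^7 ≡ 3·16·19: 3·16 = 48 ≡ 2, then 2·19 = 38 ≡ 15. So 19^7 ≡ 15 (mod 23).
Hence T⁻¹(19) = 15.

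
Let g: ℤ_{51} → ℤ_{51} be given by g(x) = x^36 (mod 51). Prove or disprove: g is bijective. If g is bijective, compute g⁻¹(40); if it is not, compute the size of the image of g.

g(1) = 1^36 = 1.
g(4): Repeated squaring mod 51: 4^1 ≡ 4, 4^2 ≡ 4² = 16, 4^4 ≡ 16² = 256 ≡ 1, 4^8 ≡ 1² = 1, 4^16 ≡ 1² = 1, 4^32 ≡ 1² = 1. Since 36 = 32 + 4, 4^36 ≡ 1·1: 1·1 = 1. So 4^36 ≡ 1 (mod 51).
So g(1) = g(4) = 1 while 1 ≠ 4, so g is not injective, hence not bijective.
Since g is not bijective, we determine |image(g)|. Computing x^36 mod 51 for each x (by repeated squaring, reducing mod 51 at every step), the values g(0), g(1), …, g(50) are: 0, 1, 16, 30, 1, 13, 21, 4, 16, 33, 4, 4, 30, 1, 13, 33, 1, 34, 18, 16, 13, 18, 13, 4, 21, 16, 16, 21, 4, 13, 18, 13, 16, 18, 34, 1, 33, 13, 1, 30, 4, 4, 33, 16, 4, 21, 13, 1, 30, 16, 1.
The distinct values are {0, 1, 4, 13, 16, 18, 21, 30, 33, 34}; there are 10 of them.

10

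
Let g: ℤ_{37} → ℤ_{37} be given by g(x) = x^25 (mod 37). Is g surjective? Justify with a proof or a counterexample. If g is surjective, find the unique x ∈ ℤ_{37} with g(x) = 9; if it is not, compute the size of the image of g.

Since 37 is prime, the nonzero elements of ℤ_{37} form a cyclic group of order 36.
As gcd(25, 36) = 1, raising to the 25th power is a bijection on this group: if u^25 ≡ v^25 then (uv^{−1})^25 = 1, and the only element of order dividing gcd(25, 36) = 1 is 1, so u = v.
With g(0) = 0 this makes g injective on all of ℤ_{37}, hence bijective (finite equal-size domain and codomain). In particular g is surjective.
Since g is surjective, we find the preimage of 9. The inverse of x ↦ x^25 on (ℤ_{37})^× is x ↦ x^13, because 25·13 = 325 = 9·36 + 1 ≡ 1 (mod 36) and x^{36} = 1 for x ≠ 0 (Fermat). So g⁻¹(9) = 9^13 mod 37.
Repeated squaring mod 37: 9^1 ≡ 9, 9^2 ≡ 9² = 81 ≡ 7, 9^4 ≡ 7² = 49 ≡ 12, 9^8 ≡ 12² = 144 ≡ 33. Since 13 = 8 + 4 + 1, 9^13 ≡ 33·12·9: 33·12 = 396 ≡ 26, then 26·9 = 234 ≡ 12. So 9^13 ≡ 12 (mod 37).
Hence g⁻¹(9) = 12.

12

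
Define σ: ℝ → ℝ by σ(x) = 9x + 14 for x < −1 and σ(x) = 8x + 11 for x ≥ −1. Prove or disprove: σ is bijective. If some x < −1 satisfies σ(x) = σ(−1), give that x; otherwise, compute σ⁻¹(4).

-11/9

Both pieces are strictly increasing (slopes 9 and 8), so each is injective on its own interval.
The left piece maps (−∞, −1) onto (−∞, 5); the right piece maps [−1, ∞) onto [3, ∞).
These images overlap. In particular σ(−1) = 3 (right piece), and solving 9x + 14 = 3 on the left piece gives x = −11/9 < −1.
So σ(−11/9) = σ(−1) with −11/9 ≠ −1, and σ is not injective, hence not bijective. This x = −11/9 is the requested value below −1.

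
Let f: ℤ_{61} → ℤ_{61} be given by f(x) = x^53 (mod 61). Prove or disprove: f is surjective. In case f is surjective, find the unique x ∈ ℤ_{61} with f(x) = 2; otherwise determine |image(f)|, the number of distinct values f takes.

Since 61 is prime, the nonzero elements of ℤ_{61} form a cyclic group of order 60.
As gcd(53, 60) = 1, raising to the 53rd power is a bijection on this group: if a^53 ≡ b^53 then (ab^{−1})^53 = 1, and the only element of order dividing gcd(53, 60) = 1 is 1, so a = b.
With f(0) = 0 this makes f injective on all of ℤ_{61}, hence bijective (finite equal-size domain and codomain). In particular f is surjective.
Since f is surjective, we find the preimage of 2. The inverse of x ↦ x^53 on (ℤ_{61})^× is x ↦ x^17, because 53·17 = 901 = 15·60 + 1 ≡ 1 (mod 60) and x^{60} = 1 for x ≠ 0 (Fermat). So f⁻¹(2) = 2^17 mod 61.
Repeated squaring mod 61: 2^1 ≡ 2, 2^2 ≡ 2² = 4, 2^4 ≡ 4² = 16, 2^8 ≡ 16² = 256 ≡ 12, 2^16 ≡ 12² = 144 ≡ 22. Since 17 = 16 + 1, 2^17 ≡ 22·2: 22·2 = 44. So 2^17 ≡ 44 (mod 61).
Hence f⁻¹(2) = 44.

44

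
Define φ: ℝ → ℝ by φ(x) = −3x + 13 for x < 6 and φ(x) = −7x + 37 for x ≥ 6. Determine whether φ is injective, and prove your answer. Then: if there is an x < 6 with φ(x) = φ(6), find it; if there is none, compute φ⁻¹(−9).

Both pieces are strictly decreasing (slopes −3 and −7), so each is injective on its own interval.
The left piece maps (−∞, 6) onto (−5, ∞); the right piece maps [6, ∞) onto (−∞, −5].
These images are disjoint, so no value is attained by both pieces. Therefore φ is injective.
Because the two images are disjoint, no x < 6 has φ(x) = φ(6), so we compute φ⁻¹(−9): −9 lies in (−∞, −5], so solve −7x + 37 = −9: x = (−9 − 37)/(−7) = 46/7.

46/7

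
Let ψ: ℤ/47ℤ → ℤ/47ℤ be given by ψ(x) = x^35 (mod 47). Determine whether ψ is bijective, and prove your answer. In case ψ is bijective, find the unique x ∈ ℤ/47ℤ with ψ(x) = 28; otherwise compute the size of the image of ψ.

Since 47 is prime, the nonzero elements of ℤ/47ℤ form a cyclic group of order 46.
As gcd(35, 46) = 1, raising to the 35th power is a bijection on this group: if s^35 ≡ t^35 then (st^{−1})^35 = 1, and the only element of order dividing gcd(35, 46) = 1 is 1, so s = t.
With ψ(0) = 0 this makes ψ injective on all of ℤ/47ℤ, hence bijective (finite equal-size domain and codomain). In particular ψ is bijective.
Since ψ is bijective, we find the preimage of 28. The inverse of x ↦ x^35 on (ℤ/47ℤ)^× is x ↦ x^25, because 35·25 = 875 = 19·46 + 1 ≡ 1 (mod 46) and x^{46} = 1 for x ≠ 0 (Fermat). So ψ⁻¹(28) = 28^25 mod 47.
Repeated squaring mod 47: 28^1 ≡ 28, 28^2 ≡ 28² = 784 ≡ 32, 28^4 ≡ 32² = 1024 ≡ 37, 28^8 ≡ 37² = 1369 ≡ 6, 28^16 ≡ 6² = 36. Since 25 = 16 + 8 + 1, 28^25 ≡ 36·6·28: 36·6 = 216 ≡ 28, then 28·28 = 784 ≡ 32. So 28^25 ≡ 32 (mod 47).
Hence ψ⁻¹(28) = 32.

32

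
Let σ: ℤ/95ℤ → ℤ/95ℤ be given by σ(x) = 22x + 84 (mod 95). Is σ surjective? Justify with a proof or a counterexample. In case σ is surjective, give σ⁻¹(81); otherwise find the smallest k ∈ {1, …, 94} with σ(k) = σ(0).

56

Since gcd(22, 95) = 1, 22 is invertible modulo 95. Euclid's algorithm: 95 = 4·22 + 7, 22 = 3·7 + 1; back-substituting gives 1 = 13·22 − 3·95, so 22⁻¹ ≡ 13 (mod 95).
Then y ↦ 13(y − 84) is a two-sided inverse to σ, so every y ∈ ℤ/95ℤ has a preimage.
Therefore σ is surjective.
Since σ is surjective, we compute σ⁻¹(81): solve 22x + 84 ≡ 81 (mod 95), i.e. 22x ≡ 92 (mod 95).
Multiplying by 22⁻¹ = 13 gives x ≡ 13·92 = 1196 = 12·95 + 56 ≡ 56 (mod 95).
Check: σ(56) = 22·56 + 84 = 1316 = 13·95 + 81 ≡ 81 (mod 95).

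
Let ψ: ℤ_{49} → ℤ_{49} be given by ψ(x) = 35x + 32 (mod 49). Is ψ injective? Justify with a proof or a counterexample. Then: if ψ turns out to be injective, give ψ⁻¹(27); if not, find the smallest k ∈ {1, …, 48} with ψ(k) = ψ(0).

Recall: injectivity means: for all a, b in the domain, ψ(a) = ψ(b) implies a = b.
We have gcd(35, 49) = 7 > 1. Taking a = 0 and b = 7: ψ(0) = 32 and ψ(7) = 35·7 + 32 = 277 ≡ 32 (mod 49).
So ψ(0) = ψ(7) while 0 ≠ 7, so ψ is not injective.
Since ψ is not injective, we find the least positive k with ψ(k) = ψ(0): this means 35k ≡ 0 (mod 49), i.e. 49 ∣ 35k. Since gcd(35, 49) = 7, dividing through by 7 this holds exactly when 7 ∣ 5k, and as gcd(5, 7) = 1, exactly when 7 ∣ k.
The smallest positive such k is 7.

7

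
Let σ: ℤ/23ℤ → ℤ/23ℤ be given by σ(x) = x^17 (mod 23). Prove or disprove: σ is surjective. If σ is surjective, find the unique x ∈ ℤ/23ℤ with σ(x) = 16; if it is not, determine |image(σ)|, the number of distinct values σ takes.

3

Since 23 is prime, the nonzero elements of ℤ/23ℤ form a cyclic group of order 22.
As gcd(17, 22) = 1, raising to the 17th power is a bijection on this group: if u^17 ≡ v^17 then (uv^{−1})^17 = 1, and the only element of order dividing gcd(17, 22) = 1 is 1, so u = v.
With σ(0) = 0 this makes σ injective on all of ℤ/23ℤ, hence bijective (finite equal-size domain and codomain). In particular σ is surjective.
Since σ is surjective, we find the preimage of 16. The inverse of x ↦ x^17 on (ℤ/23ℤ)^× is x ↦ x^13, because 17·13 = 221 = 10·22 + 1 ≡ 1 (mod 22) and x^{22} = 1 for x ≠ 0 (Fermat). So σ⁻¹(16) = 16^13 mod 23.
Repeated squaring mod 23: 16^1 ≡ 16, 16^2 ≡ 16² = 256 ≡ 3, 16^4 ≡ 3² = 9, 16^8 ≡ 9² = 81 ≡ 12. Since 13 = 8 + 4 + 1, 16^13 ≡ 12·9·16: 12·9 = 108 ≡ 16, then 16·16 = 256 ≡ 3. So 16^13 ≡ 3 (mod 23).
Hence σ⁻¹(16) = 3.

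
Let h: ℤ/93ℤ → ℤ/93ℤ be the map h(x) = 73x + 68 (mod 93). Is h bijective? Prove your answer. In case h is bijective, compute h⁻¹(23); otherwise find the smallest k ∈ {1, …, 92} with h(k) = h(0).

Suppose h(s) = h(t) in ℤ/93ℤ. Then 73s + 68 ≡ 73t + 68 (mod 93), thus 73(s − t) ≡ 0 (mod 93).
Since gcd(73, 93) = 1, 73 is invertible modulo 93, therefore s − t ≡ 0 (mod 93), i.e. s = t.
We now compute 73⁻¹ mod 93 explicitly. Euclid's algorithm: 93 = 1·73 + 20, 73 = 3·20 + 13, 20 = 1·13 + 7, 13 = 1·7 + 6, 7 = 1·6 + 1; back-substituting gives 1 = 79·73 − 62·93, so 73⁻¹ ≡ 79 (mod 93).
For any y ∈ ℤ/93ℤ, x = 79(y − 68) mod 93 satisfies h(x) = 73·79(y − 68) + 68 ≡ y (since 73·79 ≡ 1 mod 93). So every y has a preimage.
Therefore h is bijective.
Since h is bijective, we find h⁻¹(23): we need 73x ≡ 23 − 68 ≡ 48 (mod 93). Using 73⁻¹ = 79: x ≡ 79·48 = 3792 = 40·93 + 72, so x = 72.
Check: h(72) = 73·72 + 68 = 5324 = 57·93 + 23 ≡ 23 (mod 93).

72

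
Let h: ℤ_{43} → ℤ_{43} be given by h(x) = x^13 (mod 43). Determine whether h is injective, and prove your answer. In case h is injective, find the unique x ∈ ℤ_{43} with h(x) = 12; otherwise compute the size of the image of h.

Since 43 is prime, the nonzero elements of ℤ_{43} form a cyclic group of order 42.
As gcd(13, 42) = 1, raising to the 13th power is a bijection on this group: if a^13 ≡ b^13 then (ab^{−1})^13 = 1, and the only element of order dividing gcd(13, 42) = 1 is 1, so a = b.
With h(0) = 0 this makes h injective on all of ℤ_{43}, hence bijective (finite equal-size domain and codomain). In particular h is injective.
Since h is injective, we find the preimage of 12. The inverse of x ↦ x^13 on (ℤ_{43})^× is x ↦ x^13, because 13·13 = 169 = 4·42 + 1 ≡ 1 (mod 42) and x^{42} = 1 for x ≠ 0 (Fermat). So h⁻¹(12) = 12^13 mod 43.
Repeated squaring mod 43: 12^1 ≡ 12, 12^2 ≡ 12² = 144 ≡ 15, 12^4 ≡ 15² = 225 ≡ 10, 12^8 ≡ 10² = 100 ≡ 14. Since 13 = 8 + 4 + 1, 12^13 ≡ 14·10·12: 14·10 = 140 ≡ 11, then 11·12 = 132 ≡ 3. So 12^13 ≡ 3 (mod 43).
Hence h⁻¹(12) = 3.

3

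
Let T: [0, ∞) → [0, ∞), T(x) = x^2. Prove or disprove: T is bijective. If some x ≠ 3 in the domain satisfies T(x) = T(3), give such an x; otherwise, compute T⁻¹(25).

On [0, ∞), x ↦ x^2 is strictly increasing (injective) and for any y ∈ [0, ∞) the 2nd root y^{1/2} lies in [0, ∞) (surjective). So T is bijective.
Since x ↦ x^2 is strictly increasing on [0, ∞), it is injective there, so no x ≠ 3 in the domain has T(x) = T(3). We therefore compute T⁻¹(25) = 25^{1/2} = 5 (indeed 5^2 = 25).

5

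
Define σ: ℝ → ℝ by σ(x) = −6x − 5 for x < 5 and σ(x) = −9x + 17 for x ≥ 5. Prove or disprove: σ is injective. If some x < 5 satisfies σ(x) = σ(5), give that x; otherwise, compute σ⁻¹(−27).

Both pieces are strictly decreasing (slopes −6 and −9), so each is injective on its own interval.
The left piece maps (−∞, 5) onto (−35, ∞); the right piece maps [5, ∞) onto (−∞, −28].
These images overlap. In particular σ(5) = −28 (right piece), and solving −6x − 5 = −28 on the left piece gives x = 23/6 < 5.
So σ(23/6) = σ(5) with 23/6 ≠ 5, and σ is not injective. This x = 23/6 is the requested value below 5.

23/6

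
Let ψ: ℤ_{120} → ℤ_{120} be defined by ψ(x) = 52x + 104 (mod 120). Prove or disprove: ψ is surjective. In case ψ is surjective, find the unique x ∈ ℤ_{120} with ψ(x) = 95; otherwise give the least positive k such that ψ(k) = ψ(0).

By definition, ψ is surjective if every y in the codomain equals ψ(x) for some x in the domain.
Since gcd(52, 120) = 4, we have 52x ≡ 0 (mod 4) for all x, so ψ(x) ≡ 0 (mod 4).
But 1 ≢ 0 (mod 4), so 1 ∈ ℤ_{120} has no preimage. Hence ψ is not surjective.
Since ψ is not surjective, we find the least positive k with ψ(k) = ψ(0): this means 52k ≡ 0 (mod 120), i.e. 120 ∣ 52k. Since gcd(52, 120) = 4, dividing through by 4 this holds exactly when 30 ∣ 13k, and as gcd(13, 30) = 1, exactly when 30 ∣ k.
The smallest positive such k is 30.

30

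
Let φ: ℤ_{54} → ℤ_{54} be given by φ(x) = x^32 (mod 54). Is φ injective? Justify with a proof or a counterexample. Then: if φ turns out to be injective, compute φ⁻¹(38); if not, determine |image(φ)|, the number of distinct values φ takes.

20

φ(0) = 0^32 = 0.
φ(6): Repeated squaring mod 54: 6^1 ≡ 6, 6^2 ≡ 6² = 36, 6^4 ≡ 36² = 1296 ≡ 0, 6^8 ≡ 0² = 0, 6^16 ≡ 0² = 0, 6^32 ≡ 0² = 0. So 6^32 ≡ 0 (mod 54).
So φ(0) = φ(6) = 0 while 0 ≠ 6, hence φ is not injective.
Since φ is not injective, we determine |image(φ)|. Computing x^32 mod 54 for each x (by repeated squaring, reducing mod 54 at every step), the values φ(0), φ(1), …, φ(53) are: 0, 1, 22, 27, 52, 7, 0, 13, 10, 27, 46, 31, 0, 43, 16, 27, 4, 19, 0, 37, 40, 27, 34, 25, 0, 49, 28, 27, 28, 49, 0, 25, 34, 27, 40, 37, 0, 19, 4, 27, 16, 43, 0, 31, 46, 27, 10, 13, 0, 7, 52, 27, 22, 1.
The distinct values are {0, 1, 4, 7, 10, 13, 16, 19, 22, 25, 27, 28, 31, 34, 37, 40, 43, 46, 49, 52}; there are 20 of them.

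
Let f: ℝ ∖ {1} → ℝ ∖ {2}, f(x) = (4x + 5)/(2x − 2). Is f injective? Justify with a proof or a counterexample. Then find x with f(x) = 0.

Suppose f(s) = f(t). Cross-multiplying: (4s + 5)(2t − 2) = (4t + 5)(2s − 2).
Expanding both sides and cancelling the symmetric terms leaves −18·(s − t) = 0. Since −18 ≠ 0, s = t. Therefore f is injective.
Solving f(x) = 0: cross-multiplying gives 4x + 5 = 0(2x − 2), which rearranges to 4x = −5, so x = −5/4.

-5/4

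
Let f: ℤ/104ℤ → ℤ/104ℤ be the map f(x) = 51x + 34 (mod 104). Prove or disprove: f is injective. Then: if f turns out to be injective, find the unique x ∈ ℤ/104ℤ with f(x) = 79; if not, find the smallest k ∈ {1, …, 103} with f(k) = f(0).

7

Suppose f(u) = f(v) in ℤ/104ℤ. Then 51u + 34 ≡ 51v + 34 (mod 104), therefore 51(u − v) ≡ 0 (mod 104).
Since gcd(51, 104) = 1, 51 is invertible modulo 104, therefore u − v ≡ 0 (mod 104), i.e. u = v.
So f is injective.
We now compute 51⁻¹ mod 104 explicitly. Euclid's algorithm: 104 = 2·51 + 2, 51 = 25·2 + 1; back-substituting gives 1 = 51·51 − 25·104, so 51⁻¹ ≡ 51 (mod 104).
Since f is injective, we compute f⁻¹(79): solve 51x + 34 ≡ 79 (mod 104), i.e. 51x ≡ 45 (mod 104).
Multiplying by 51⁻¹ = 51 gives x ≡ 51·45 = 2295 = 22·104 + 7 ≡ 7 (mod 104).
Check: f(7) = 51·7 + 34 = 391 = 3·104 + 79 ≡ 79 (mod 104).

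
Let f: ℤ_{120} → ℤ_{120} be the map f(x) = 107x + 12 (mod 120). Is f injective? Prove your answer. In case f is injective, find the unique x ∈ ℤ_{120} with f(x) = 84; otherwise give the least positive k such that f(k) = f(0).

96

Suppose f(s) = f(t) in ℤ_{120}. Then 107s + 12 ≡ 107t + 12 (mod 120), therefore 107(s − t) ≡ 0 (mod 120).
Since gcd(107, 120) = 1, 107 is invertible modulo 120, therefore s − t ≡ 0 (mod 120), i.e. s = t.
Thus f is injective.
We now compute 107⁻¹ mod 120 explicitly. Euclid's algorithm: 120 = 1·107 + 13, 107 = 8·13 + 3, 13 = 4·3 + 1; back-substituting gives 1 = 83·107 − 74·120, so 107⁻¹ ≡ 83 (mod 120).
Since f is injective, we compute f⁻¹(84): solve 107x + 12 ≡ 84 (mod 120), i.e. 107x ≡ 72 (mod 120).
Multiplying by 107⁻¹ = 83 gives x ≡ 83·72 = 5976 = 49·120 + 96 ≡ 96 (mod 120).
Check: f(96) = 107·96 + 12 = 10284 = 85·120 + 84 ≡ 84 (mod 120).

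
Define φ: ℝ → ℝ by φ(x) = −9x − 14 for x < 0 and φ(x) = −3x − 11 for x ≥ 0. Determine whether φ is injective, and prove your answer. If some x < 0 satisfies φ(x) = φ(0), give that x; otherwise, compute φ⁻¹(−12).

Both pieces are strictly decreasing (slopes −9 and −3), so each is injective on its own interval.
The left piece maps (−∞, 0) onto (−14, ∞); the right piece maps [0, ∞) onto (−∞, −11].
These images overlap. In particular φ(0) = −11 (right piece), and solving −9x − 14 = −11 on the left piece gives x = −1/3 < 0.
So φ(−1/3) = φ(0) with −1/3 ≠ 0, and φ is not injective. This x = −1/3 is the requested value below 0.

-1/3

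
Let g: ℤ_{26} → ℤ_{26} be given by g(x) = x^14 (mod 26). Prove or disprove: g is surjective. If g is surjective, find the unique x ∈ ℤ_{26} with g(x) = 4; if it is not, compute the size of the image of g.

g(12): Repeated squaring mod 26: 12^1 ≡ 12, 12^2 ≡ 12² = 144 ≡ 14, 12^4 ≡ 14² = 196 ≡ 14, 12^8 ≡ 14² = 196 ≡ 14. Since 14 = 8 + 4 + 2, 12^14 ≡ 14·14·14: 14·14 = 196 ≡ 14, then 14·14 = 196 ≡ 14. So 12^14 ≡ 14 (mod 26).
g(14): Repeated squaring mod 26: 14^1 ≡ 14, 14^2 ≡ 14² = 196 ≡ 14, 14^4 ≡ 14² = 196 ≡ 14, 14^8 ≡ 14² = 196 ≡ 14. Since 14 = 8 + 4 + 2, 14^14 ≡ 14·14·14: 14·14 = 196 ≡ 14, then 14·14 = 196 ≡ 14. So 14^14 ≡ 14 (mod 26).
So g(12) = g(14) = 14 while 12 ≠ 14, hence g is not injective.
A non-injective map from the 26-element set ℤ_{26} to itself takes at most 25 distinct values, so it cannot be surjective. Thus g is not surjective.
Since g is not surjective, we determine |image(g)|. Computing x^14 mod 26 for each x (by repeated squaring, reducing mod 26 at every step), the values g(0), g(1), …, g(25) are: 0, 1, 4, 9, 16, 25, 10, 23, 12, 3, 22, 17, 14, 13, 14, 17, 22, 3, 12, 23, 10, 25, 16, 9, 4, 1.
The distinct values are {0, 1, 3, 4, 9, 10, 12, 13, 14, 16, 17, 22, 23, 25}; there are 14 of them.

14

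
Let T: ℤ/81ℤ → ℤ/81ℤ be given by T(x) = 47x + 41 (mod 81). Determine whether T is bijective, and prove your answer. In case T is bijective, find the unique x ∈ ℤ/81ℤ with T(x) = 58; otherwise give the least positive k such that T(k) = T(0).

Suppose T(x_1) = T(x_2) in ℤ/81ℤ. Then 47x_1 + 41 ≡ 47x_2 + 41 (mod 81), hence 47(x_1 − x_2) ≡ 0 (mod 81).
Since gcd(47, 81) = 1, 47 is invertible modulo 81, thus x_1 − x_2 ≡ 0 (mod 81), i.e. x_1 = x_2.
We now compute 47⁻¹ mod 81 explicitly. Euclid's algorithm: 81 = 1·47 + 34, 47 = 1·34 + 13, 34 = 2·13 + 8, 13 = 1·8 + 5, 8 = 1·5 + 3, 5 = 1·3 + 2, 3 = 1·2 + 1; back-substituting gives 1 = 50·47 − 29·81, so 47⁻¹ ≡ 50 (mod 81).
For any y ∈ ℤ/81ℤ, x = 50(y − 41) mod 81 satisfies T(x) = 47·50(y − 41) + 41 ≡ y (since 47·50 ≡ 1 mod 81). So every y has a preimage.
Hence T is bijective.
Since T is bijective, we find T⁻¹(58): we need 47x ≡ 58 − 41 ≡ 17 (mod 81). Using 47⁻¹ = 50: x ≡ 50·17 = 850 = 10·81 + 40, so x = 40.
Check: T(40) = 47·40 + 41 = 1921 = 23·81 + 58 ≡ 58 (mod 81).

40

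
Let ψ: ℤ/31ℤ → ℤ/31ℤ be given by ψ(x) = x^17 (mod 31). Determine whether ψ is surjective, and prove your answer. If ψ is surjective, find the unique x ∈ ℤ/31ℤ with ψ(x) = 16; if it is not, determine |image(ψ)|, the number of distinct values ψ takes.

Since 31 is prime, the nonzero elements of ℤ/31ℤ form a cyclic group of order 30.
As gcd(17, 30) = 1, raising to the 17th power is a bijection on this group: if a^17 ≡ b^17 then (ab^{−1})^17 = 1, and the only element of order dividing gcd(17, 30) = 1 is 1, so a = b.
With ψ(0) = 0 this makes ψ injective on all of ℤ/31ℤ, hence bijective (finite equal-size domain and codomain). In particular ψ is surjective.
Since ψ is surjective, we find the preimage of 16. The inverse of x ↦ x^17 on (ℤ/31ℤ)^× is x ↦ x^23, because 17·23 = 391 = 13·30 + 1 ≡ 1 (mod 30) and x^{30} = 1 for x ≠ 0 (Fermat). So ψ⁻¹(16) = 16^23 mod 31.
Repeated squaring mod 31: 16^1 ≡ 16, 16^2 ≡ 16² = 256 ≡ 8, 16^4 ≡ 8² = 64 ≡ 2, 16^8 ≡ 2² = 4, 16^16 ≡ 4² = 16. Since 23 = 16 + 4 + 2 + 1, 16^23 ≡ 16·2·8·16: 16·2 = 32 ≡ 1, then 1·8 = 8, then 8·16 = 128 ≡ 4. So 16^23 ≡ 4 (mod 31).
Hence ψ⁻¹(16) = 4.

4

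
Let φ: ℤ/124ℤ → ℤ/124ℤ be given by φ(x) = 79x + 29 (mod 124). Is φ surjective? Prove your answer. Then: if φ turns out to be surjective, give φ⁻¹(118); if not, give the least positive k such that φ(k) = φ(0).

111

Since gcd(79, 124) = 1, 79 is invertible modulo 124. Euclid's algorithm: 124 = 1·79 + 45, 79 = 1·45 + 34, 45 = 1·34 + 11, 34 = 3·11 + 1; back-substituting gives 1 = 11·79 − 7·124, so 79⁻¹ ≡ 11 (mod 124).
For any y ∈ ℤ/124ℤ, x = 11(y − 29) mod 124 satisfies φ(x) = 79·11(y − 29) + 29 ≡ y (since 79·11 ≡ 1 mod 124). So every y has a preimage.
Thus φ is surjective.
Since φ is surjective, we find φ⁻¹(118): we need 79x ≡ 118 − 29 ≡ 89 (mod 124). Using 79⁻¹ = 11: x ≡ 11·89 = 979 = 7·124 + 111, so x = 111.
Check: φ(111) = 79·111 + 29 = 8798 = 70·124 + 118 ≡ 118 (mod 124).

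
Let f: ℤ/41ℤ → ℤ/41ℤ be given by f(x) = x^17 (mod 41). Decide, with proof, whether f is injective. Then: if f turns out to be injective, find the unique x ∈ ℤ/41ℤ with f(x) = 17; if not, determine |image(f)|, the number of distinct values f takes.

19

Since 41 is prime, the nonzero elements of ℤ/41ℤ form a cyclic group of order 40.
As gcd(17, 40) = 1, raising to the 17th power is a bijection on this group: if s^17 ≡ t^17 then (st^{−1})^17 = 1, and the only element of order dividing gcd(17, 40) = 1 is 1, so s = t.
With f(0) = 0 this makes f injective on all of ℤ/41ℤ, hence bijective (finite equal-size domain and codomain). In particular f is injective.
Since f is injective, we find the preimage of 17. The inverse of x ↦ x^17 on (ℤ/41ℤ)^× is x ↦ x^33, because 17·33 = 561 = 14·40 + 1 ≡ 1 (mod 40) and x^{40} = 1 for x ≠ 0 (Fermat). So f⁻¹(17) = 17^33 mod 41.
Repeated squaring mod 41: 17^1 ≡ 17, 17^2 ≡ 17² = 289 ≡ 2, 17^4 ≡ 2² = 4, 17^8 ≡ 4² = 16, 17^16 ≡ 16² = 256 ≡ 10, 17^32 ≡ 10² = 100 ≡ 18. Since 33 = 32 + 1, 17^33 ≡ 18·17: 18·17 = 306 ≡ 19. So 17^33 ≡ 19 (mod 41).
Hence f⁻¹(17) = 19.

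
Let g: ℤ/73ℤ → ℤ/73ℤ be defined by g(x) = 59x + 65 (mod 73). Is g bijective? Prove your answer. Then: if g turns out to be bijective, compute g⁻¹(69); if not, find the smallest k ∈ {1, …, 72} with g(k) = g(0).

31

Suppose g(u) = g(v) in ℤ/73ℤ. Then 59u + 65 ≡ 59v + 65 (mod 73), thus 59(u − v) ≡ 0 (mod 73).
Since gcd(59, 73) = 1, 59 is invertible modulo 73, so u − v ≡ 0 (mod 73), i.e. u = v.
We now compute 59⁻¹ mod 73 explicitly. Euclid's algorithm: 73 = 1·59 + 14, 59 = 4·14 + 3, 14 = 4·3 + 2, 3 = 1·2 + 1; back-substituting gives 1 = 26·59 − 21·73, so 59⁻¹ ≡ 26 (mod 73).
For any y ∈ ℤ/73ℤ, x = 26(y − 65) mod 73 satisfies g(x) = 59·26(y − 65) + 65 ≡ y (since 59·26 ≡ 1 mod 73). So every y has a preimage.
So g is bijective.
Since g is bijective, we find g⁻¹(69): we need 59x ≡ 69 − 65 ≡ 4 (mod 73). Using 59⁻¹ = 26: x ≡ 26·4 = 104 = 1·73 + 31, so x = 31.
Check: g(31) = 59·31 + 65 = 1894 = 25·73 + 69 ≡ 69 (mod 73).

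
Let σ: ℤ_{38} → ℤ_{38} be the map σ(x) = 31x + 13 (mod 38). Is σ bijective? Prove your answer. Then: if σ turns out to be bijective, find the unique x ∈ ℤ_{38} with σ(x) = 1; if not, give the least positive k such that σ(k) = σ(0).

18

Suppose σ(s) = σ(t) in ℤ_{38}. Then 31s + 13 ≡ 31t + 13 (mod 38), so 31(s − t) ≡ 0 (mod 38).
Since gcd(31, 38) = 1, 31 is invertible modulo 38, therefore s − t ≡ 0 (mod 38), i.e. s = t.
We now compute 31⁻¹ mod 38 explicitly. Euclid's algorithm: 38 = 1·31 + 7, 31 = 4·7 + 3, 7 = 2·3 + 1; back-substituting gives 1 = 27·31 − 22·38, so 31⁻¹ ≡ 27 (mod 38).
For any y ∈ ℤ_{38}, x = 27(y − 13) mod 38 satisfies σ(x) = 31·27(y − 13) + 13 ≡ y (since 31·27 ≡ 1 mod 38). So every y has a preimage.
Therefore σ is bijective.
Since σ is bijective, we find σ⁻¹(1): we need 31x ≡ 1 − 13 ≡ 26 (mod 38). Using 31⁻¹ = 27: x ≡ 27·26 = 702 = 18·38 + 18, so x = 18.
Check: σ(18) = 31·18 + 13 = 571 = 15·38 + 1 ≡ 1 (mod 38).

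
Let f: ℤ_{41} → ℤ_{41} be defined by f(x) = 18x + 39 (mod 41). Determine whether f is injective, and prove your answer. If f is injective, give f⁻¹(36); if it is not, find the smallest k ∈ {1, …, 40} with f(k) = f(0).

34

Suppose f(a) = f(b) in ℤ_{41}. Then 18a + 39 ≡ 18b + 39 (mod 41), therefore 18(a − b) ≡ 0 (mod 41).
Since gcd(18, 41) = 1, 18 is invertible modulo 41, so a − b ≡ 0 (mod 41), i.e. a = b.
So f is injective.
We now compute 18⁻¹ mod 41 explicitly. Euclid's algorithm: 41 = 2·18 + 5, 18 = 3·5 + 3, 5 = 1·3 + 2, 3 = 1·2 + 1; back-substituting gives 1 = 16·18 − 7·41, so 18⁻¹ ≡ 16 (mod 41).
Since f is injective, we compute f⁻¹(36): solve 18x + 39 ≡ 36 (mod 41), i.e. 18x ≡ 38 (mod 41).
Multiplying by 18⁻¹ = 16 gives x ≡ 16·38 = 608 = 14·41 + 34 ≡ 34 (mod 41).
Check: f(34) = 18·34 + 39 = 651 = 15·41 + 36 ≡ 36 (mod 41).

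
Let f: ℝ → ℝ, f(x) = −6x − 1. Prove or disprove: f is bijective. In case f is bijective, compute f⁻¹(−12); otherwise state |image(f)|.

11/6

Recall that f is injective if f(u) = f(v) implies u = v.
Suppose f(u) = f(v). Then −6u − 1 = −6v − 1, therefore −6u = −6v, hence u = v.
For any y ∈ ℝ, x = (y + 1)/(−6) satisfies f(x) = y.
So f is bijective.
Since f is bijective, we compute f⁻¹(−12) = (−12 + 1)/(−6) = 11/6.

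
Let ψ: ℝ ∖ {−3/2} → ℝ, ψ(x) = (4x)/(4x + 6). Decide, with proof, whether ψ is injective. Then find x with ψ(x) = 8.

Suppose ψ(u) = ψ(v). Cross-multiplying: (4u)(4v + 6) = (4v)(4u + 6).
Expanding both sides and cancelling the symmetric terms leaves 24·(u − v) = 0. Since 24 ≠ 0, u = v. Therefore ψ is injective.
Solving ψ(x) = 8: cross-multiplying gives 4x = 8(4x + 6), which rearranges to −28x = 48, so x = −12/7.

-12/7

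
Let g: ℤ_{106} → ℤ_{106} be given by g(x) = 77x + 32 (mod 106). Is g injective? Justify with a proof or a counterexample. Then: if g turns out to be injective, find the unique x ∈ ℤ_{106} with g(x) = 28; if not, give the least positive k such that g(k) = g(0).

44

If g(x_1) = g(x_2), then 77x_1 ≡ 77x_2 (mod 106). Because gcd(77, 106) = 1, we may cancel 77 to get x_1 ≡ x_2 (mod 106).
So g is injective.
We now compute 77⁻¹ mod 106 explicitly. Euclid's algorithm: 106 = 1·77 + 29, 77 = 2·29 + 19, 29 = 1·19 + 10, 19 = 1·10 + 9, 10 = 1·9 + 1; back-substituting gives 1 = 95·77 − 69·106, so 77⁻¹ ≡ 95 (mod 106).
Since g is injective, we compute g⁻¹(28): solve 77x + 32 ≡ 28 (mod 106), i.e. 77x ≡ 102 (mod 106).
Multiplying by 77⁻¹ = 95 gives x ≡ 95·102 = 9690 = 91·106 + 44 ≡ 44 (mod 106).
Check: g(44) = 77·44 + 32 = 3420 = 32·106 + 28 ≡ 28 (mod 106).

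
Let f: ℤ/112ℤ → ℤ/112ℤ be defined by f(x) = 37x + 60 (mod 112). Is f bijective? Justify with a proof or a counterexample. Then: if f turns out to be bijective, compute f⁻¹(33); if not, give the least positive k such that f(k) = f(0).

81

Recall that f is injective when f(s) = f(t) forces s = t.
If f(s) = f(t), then 37s ≡ 37t (mod 112). Because gcd(37, 112) = 1, we may cancel 37 to get s ≡ t (mod 112).
We now compute 37⁻¹ mod 112 explicitly. Euclid's algorithm: 112 = 3·37 + 1; back-substituting gives 1 = 109·37 − 36·112, so 37⁻¹ ≡ 109 (mod 112).
For any y ∈ ℤ/112ℤ, x = 109(y − 60) mod 112 satisfies f(x) = 37·109(y − 60) + 60 ≡ y (since 37·109 ≡ 1 mod 112). So every y has a preimage.
Hence f is bijective.
Since f is bijective, we find f⁻¹(33): we need 37x ≡ 33 − 60 ≡ 85 (mod 112). Using 37⁻¹ = 109: x ≡ 109·85 = 9265 = 82·112 + 81, so x = 81.
Check: f(81) = 37·81 + 60 = 3057 = 27·112 + 33 ≡ 33 (mod 112).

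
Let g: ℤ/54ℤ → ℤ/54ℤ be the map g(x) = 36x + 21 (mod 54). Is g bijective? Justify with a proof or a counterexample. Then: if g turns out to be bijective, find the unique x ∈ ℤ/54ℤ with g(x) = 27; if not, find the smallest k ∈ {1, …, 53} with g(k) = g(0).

3

By definition, injectivity means: for all x_1, x_2 in the domain, g(x_1) = g(x_2) implies x_1 = x_2.
We have gcd(36, 54) = 18 > 1. Taking x_1 = 0 and x_2 = 3: g(0) = 21 and g(3) = 36·3 + 21 = 129 ≡ 21 (mod 54).
So g(0) = g(3) while 0 ≠ 3, so g is not injective, hence not bijective.
Since g is not bijective, we find the least positive k with g(k) = g(0): this means 36k ≡ 0 (mod 54), i.e. 54 ∣ 36k. Since gcd(36, 54) = 18, dividing through by 18 this holds exactly when 3 ∣ 2k, and as gcd(2, 3) = 1, exactly when 3 ∣ k.
The smallest positive such k is 3.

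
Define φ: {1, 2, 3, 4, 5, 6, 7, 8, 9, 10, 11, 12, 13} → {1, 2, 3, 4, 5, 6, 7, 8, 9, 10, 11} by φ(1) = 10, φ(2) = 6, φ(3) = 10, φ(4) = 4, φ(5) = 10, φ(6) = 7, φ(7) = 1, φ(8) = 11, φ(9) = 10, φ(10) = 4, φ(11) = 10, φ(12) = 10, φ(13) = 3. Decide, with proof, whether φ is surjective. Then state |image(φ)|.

No element maps to 2, so φ is not surjective.
The image of φ is {1, 3, 4, 6, 7, 10, 11}, which has 7 elements.

7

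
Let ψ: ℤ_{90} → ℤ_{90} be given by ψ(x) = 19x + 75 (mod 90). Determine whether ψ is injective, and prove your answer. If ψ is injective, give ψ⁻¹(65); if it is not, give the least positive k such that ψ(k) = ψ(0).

80

Suppose ψ(u) = ψ(v) in ℤ_{90}. Then 19u + 75 ≡ 19v + 75 (mod 90), therefore 19(u − v) ≡ 0 (mod 90).
Since gcd(19, 90) = 1, 19 is invertible modulo 90, hence u − v ≡ 0 (mod 90), i.e. u = v.
Hence ψ is injective.
We now compute 19⁻¹ mod 90 explicitly. Euclid's algorithm: 90 = 4·19 + 14, 19 = 1·14 + 5, 14 = 2·5 + 4, 5 = 1·4 + 1; back-substituting gives 1 = 19·19 − 4·90, so 19⁻¹ ≡ 19 (mod 90).
Since ψ is injective, we find ψ⁻¹(65): we need 19x ≡ 65 − 75 ≡ 80 (mod 90). Using 19⁻¹ = 19: x ≡ 19·80 = 1520 = 16·90 + 80, so x = 80.
Check: ψ(80) = 19·80 + 75 = 1595 = 17·90 + 65 ≡ 65 (mod 90).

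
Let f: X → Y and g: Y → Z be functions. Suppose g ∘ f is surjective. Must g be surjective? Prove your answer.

Let c ∈ Z. Since g ∘ f is surjective, some a ∈ X has g(f(a)) = c. Then b = f(a) ∈ Y satisfies g(b) = c. So g is surjective.

surjective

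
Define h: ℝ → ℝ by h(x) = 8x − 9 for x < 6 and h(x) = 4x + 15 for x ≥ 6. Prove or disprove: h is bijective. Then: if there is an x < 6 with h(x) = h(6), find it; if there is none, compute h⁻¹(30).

Both pieces are strictly increasing (slopes 8 and 4), so each is injective on its own interval.
The left piece maps (−∞, 6) onto (−∞, 39); the right piece maps [6, ∞) onto [39, ∞).
Since 39 = 39, the images partition ℝ: h is injective and surjective, hence bijective.
Because the two images are disjoint, no x < 6 has h(x) = h(6), so we compute h⁻¹(30): 30 lies in (−∞, 39), so solve 8x − 9 = 30: x = (30 + 9)/8 = 39/8.

39/8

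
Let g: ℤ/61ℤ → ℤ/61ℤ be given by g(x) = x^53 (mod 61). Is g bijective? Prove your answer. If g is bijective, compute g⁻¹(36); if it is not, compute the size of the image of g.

Since 61 is prime, the nonzero elements of ℤ/61ℤ form a cyclic group of order 60.
As gcd(53, 60) = 1, raising to the 53rd power is a bijection on this group: if x_1^53 ≡ x_2^53 then (x_1x_2^{−1})^53 = 1, and the only element of order dividing gcd(53, 60) = 1 is 1, so x_1 = x_2.
With g(0) = 0 this makes g injective on all of ℤ/61ℤ, hence bijective (finite equal-size domain and codomain). In particular g is bijective.
Since g is bijective, we find the preimage of 36. The inverse of x ↦ x^53 on (ℤ/61ℤ)^× is x ↦ x^17, because 53·17 = 901 = 15·60 + 1 ≡ 1 (mod 60) and x^{60} = 1 for x ≠ 0 (Fermat). So g⁻¹(36) = 36^17 mod 61.
Repeated squaring mod 61: 36^1 ≡ 36, 36^2 ≡ 36² = 1296 ≡ 15, 36^4 ≡ 15² = 225 ≡ 42, 36^8 ≡ 42² = 1764 ≡ 56, 36^16 ≡ 56² = 3136 ≡ 25. Since 17 = 16 + 1, 36^17 ≡ 25·36: 25·36 = 900 ≡ 46. So 36^17 ≡ 46 (mod 61).
Hence g⁻¹(36) = 46.

46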